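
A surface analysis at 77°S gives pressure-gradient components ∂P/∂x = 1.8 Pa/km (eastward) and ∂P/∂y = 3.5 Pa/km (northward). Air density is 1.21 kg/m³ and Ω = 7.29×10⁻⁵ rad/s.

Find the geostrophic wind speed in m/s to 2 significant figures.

Coriolis parameter at 77°S:
f = 2Ω sin φ = 2 × 7.29×10⁻⁵ × sin 77° = 1.42×10⁻⁴ s⁻¹
In the Southern Hemisphere f is negative: f = −1.42×10⁻⁴ s⁻¹.
Component geostrophic relations (x east, y north):
u_g = −(1/(fρ)) ∂P/∂y,  v_g = (1/(fρ)) ∂P/∂x
u_g = −(3.5×10⁻³)/(−1.42×10⁻⁴ × 1.21) = 20.4 m/s;  v_g = (1.8×10⁻³)/(−1.42×10⁻⁴ × 1.21) = −10.5 m/s
|V_g| = √(u_g² + v_g²) = 22.9 m/s

23 m/s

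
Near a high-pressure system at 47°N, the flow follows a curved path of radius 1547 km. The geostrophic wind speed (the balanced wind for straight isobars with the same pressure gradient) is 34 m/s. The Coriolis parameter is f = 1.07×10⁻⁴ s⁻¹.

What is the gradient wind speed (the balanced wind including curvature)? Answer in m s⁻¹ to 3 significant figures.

47.8 m s⁻¹

Around a high, pressure-gradient force acts outward with centrifugal, so Coriolis balances both:
fV = (1/ρ)|∂P/∂n| + V²/R  →  V² − fR·V + fR·V_g = 0
With fR = 1.07×10⁻⁴ × 1547×10³ m = 166 m/s:
V = [fR − √((fR)² − 4 fR V_g)]/2 = [166 − √(166² − 4×166×34)]/2 = 47.8 m/s
Supergeostrophic (V > V_g = 34 m/s), as expected around a high.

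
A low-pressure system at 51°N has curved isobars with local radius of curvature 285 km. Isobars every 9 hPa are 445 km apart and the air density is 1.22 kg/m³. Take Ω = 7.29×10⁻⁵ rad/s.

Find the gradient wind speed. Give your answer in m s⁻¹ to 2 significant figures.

Coriolis parameter at 51°N:
f = 2Ω sin φ = 2 × 7.29×10⁻⁵ × sin 51° = 1.13×10⁻⁴ s⁻¹
Pressure gradient: |∂P/∂n| = 900 Pa / 445000 m = 2.02×10⁻³ Pa/m
Geostrophic speed: V_g = |∂P/∂n|/(fρ) = 2.02×10⁻³/(1.13×10⁻⁴ × 1.22) = 14.6 m/s
Around a low, centrifugal force acts outward with Coriolis, so pressure-gradient force balances both:
(1/ρ)|∂P/∂n| = fV + V²/R  →  V² + fR·V − fR·V_g = 0
With fR = 1.13×10⁻⁴ × 285×10³ m = 32.3 m/s:
V = [−fR + √((fR)² + 4 fR V_g)]/2 = [−32.3 + √(32.3² + 4×32.3×14.6)]/2 = 10.9 m/s
Subgeostrophic (V < V_g = 14.6 m/s), as expected around a low.

11 m s⁻¹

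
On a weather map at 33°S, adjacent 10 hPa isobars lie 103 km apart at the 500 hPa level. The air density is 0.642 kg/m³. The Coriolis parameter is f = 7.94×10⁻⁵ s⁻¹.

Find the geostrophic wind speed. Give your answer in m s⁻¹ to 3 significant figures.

Pressure gradient: |∂P/∂n| = 1000 Pa / 103000 m = 9.71×10⁻³ Pa/m
Geostrophic balance (pressure-gradient force = Coriolis force):
V_g = (1/(fρ)) |∂P/∂n| = 9.71×10⁻³ / (7.94×10⁻⁵ × 0.642) = 190 m/s

190 m s⁻¹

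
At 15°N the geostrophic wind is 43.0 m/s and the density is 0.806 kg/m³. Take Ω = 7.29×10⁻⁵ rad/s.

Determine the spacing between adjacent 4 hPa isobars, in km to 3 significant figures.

306 km

Coriolis parameter at 15°N:
f = 2Ω sin φ = 2 × 7.29×10⁻⁵ × sin 15° = 3.77×10⁻⁵ s⁻¹
Geostrophic balance rearranged: |∂P/∂n| = f ρ V_g
|∂P/∂n| = 3.77×10⁻⁵ × 0.806 × 43.0 = 1.31×10⁻³ Pa/m
Isobar spacing: Δn = ΔP/|∂P/∂n| = 400 Pa / 1.31×10⁻³ Pa/m = 305846 m ≈ 306 km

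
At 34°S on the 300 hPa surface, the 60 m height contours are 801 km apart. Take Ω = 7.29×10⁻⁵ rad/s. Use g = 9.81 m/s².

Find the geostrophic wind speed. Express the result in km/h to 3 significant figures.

32.4 km/h

Coriolis parameter at 34°S:
f = 2Ω sin φ = 2 × 7.29×10⁻⁵ × sin 34° = 8.15×10⁻⁵ s⁻¹
Height gradient: |∂Z/∂n| = 60 m / 801000 m = 7.49×10⁻⁵
On a pressure surface, geostrophic balance gives V_g = (g/f)|∂Z/∂n|:
V_g = 9.81 × 7.49×10⁻⁵ / 8.15×10⁻⁵ = 9.01 m/s
Converting: 9.01 m/s × 3.6 = 32.4 km/h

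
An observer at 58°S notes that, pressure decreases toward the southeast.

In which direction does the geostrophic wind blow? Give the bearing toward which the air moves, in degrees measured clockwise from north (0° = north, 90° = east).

045°

The pressure-gradient force points toward the southeast (bearing 135°).
Geostrophic balance: in the Southern Hemisphere the Coriolis force deflects motion to the left, so the geostrophic wind blows 90° to the left of the pressure-gradient force (low pressure on the right).
Rotating 135° by 90° counterclockwise gives 045° — the wind blows toward the northeast.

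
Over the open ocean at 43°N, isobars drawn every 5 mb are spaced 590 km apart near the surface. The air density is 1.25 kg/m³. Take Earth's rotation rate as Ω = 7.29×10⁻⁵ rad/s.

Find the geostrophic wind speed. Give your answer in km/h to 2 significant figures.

25 km/h

Coriolis parameter at 43°N:
f = 2Ω sin φ = 2 × 7.29×10⁻⁵ × sin 43° = 9.94×10⁻⁵ s⁻¹
Pressure gradient: |∂P/∂n| = 500 Pa / 590000 m = 8.47×10⁻⁴ Pa/m
Geostrophic balance (pressure-gradient force = Coriolis force):
V_g = (1/(fρ)) |∂P/∂n| = 8.47×10⁻⁴ / (9.94×10⁻⁵ × 1.25) = 6.82 m/s
Converting: 6.82 m/s × 3.6 = 25 km/h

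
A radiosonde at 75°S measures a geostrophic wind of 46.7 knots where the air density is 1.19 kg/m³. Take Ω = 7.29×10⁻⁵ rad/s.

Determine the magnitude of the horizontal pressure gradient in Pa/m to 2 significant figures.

4.0×10⁻³ Pa/m

Coriolis parameter at 75°S:
f = 2Ω sin φ = 2 × 7.29×10⁻⁵ × sin 75° = 1.41×10⁻⁴ s⁻¹
Wind speed in SI: 46.7 knots = 24.0 m/s
Geostrophic balance rearranged: |∂P/∂n| = f ρ V_g
|∂P/∂n| = 1.41×10⁻⁴ × 1.19 × 24.0 = 4.03×10⁻³ Pa/m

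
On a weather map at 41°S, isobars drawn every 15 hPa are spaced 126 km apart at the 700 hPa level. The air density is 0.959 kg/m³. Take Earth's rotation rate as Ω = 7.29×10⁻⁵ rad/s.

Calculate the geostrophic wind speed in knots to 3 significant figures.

Coriolis parameter at 41°S:
f = 2Ω sin φ = 2 × 7.29×10⁻⁵ × sin 41° = 9.57×10⁻⁵ s⁻¹
Pressure gradient: |∂P/∂n| = 1500 Pa / 126000 m = 1.19×10⁻² Pa/m
Geostrophic balance (pressure-gradient force = Coriolis force):
V_g = (1/(fρ)) |∂P/∂n| = 1.19×10⁻² / (9.57×10⁻⁵ × 0.959) = 130 m/s
Converting: 130 m/s × 1.944 = 252 knots

252 knots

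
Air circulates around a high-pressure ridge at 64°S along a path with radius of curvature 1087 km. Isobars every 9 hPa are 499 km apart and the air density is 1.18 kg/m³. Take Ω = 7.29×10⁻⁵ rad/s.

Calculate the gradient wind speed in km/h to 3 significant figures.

Coriolis parameter at 64°S:
f = 2Ω sin φ = 2 × 7.29×10⁻⁵ × sin 64° = 1.31×10⁻⁴ s⁻¹
Pressure gradient: |∂P/∂n| = 900 Pa / 499000 m = 1.80×10⁻³ Pa/m
Geostrophic speed: V_g = |∂P/∂n|/(fρ) = 1.80×10⁻³/(1.31×10⁻⁴ × 1.18) = 11.7 m/s
Around a high, pressure-gradient force acts outward with centrifugal, so Coriolis balances both:
fV = (1/ρ)|∂P/∂n| + V²/R  →  V² − fR·V + fR·V_g = 0
With fR = 1.31×10⁻⁴ × 1087×10³ m = 142 m/s:
V = [fR − √((fR)² − 4 fR V_g)]/2 = [142 − √(142² − 4×142×11.7)]/2 = 12.8 m/s
Supergeostrophic (V > V_g = 11.7 m/s), as expected around a high.
Converting: 12.8 m/s × 3.6 = 46.1 km/h

46.1 km/h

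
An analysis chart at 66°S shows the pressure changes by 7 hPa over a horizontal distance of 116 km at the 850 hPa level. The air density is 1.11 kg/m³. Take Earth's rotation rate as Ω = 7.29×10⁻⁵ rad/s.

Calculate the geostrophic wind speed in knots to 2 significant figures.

79 knots

Coriolis parameter at 66°S:
f = 2Ω sin φ = 2 × 7.29×10⁻⁵ × sin 66° = 1.33×10⁻⁴ s⁻¹
Pressure gradient: |∂P/∂n| = 700 Pa / 116000 m = 6.03×10⁻³ Pa/m
Geostrophic balance (pressure-gradient force = Coriolis force):
V_g = (1/(fρ)) |∂P/∂n| = 6.03×10⁻³ / (1.33×10⁻⁴ × 1.11) = 40.8 m/s
Converting: 40.8 m/s × 1.944 = 79 knots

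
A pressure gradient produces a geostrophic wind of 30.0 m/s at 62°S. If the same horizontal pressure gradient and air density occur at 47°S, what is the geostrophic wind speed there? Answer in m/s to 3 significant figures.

With the same pressure gradient and density, V_g ∝ 1/f ∝ 1/sin φ.
V₂ = V₁ · sin φ₁ / sin φ₂ = 30.0 × sin 62° / sin 47°
V₂ = 30.0 × 0.8829/0.7314 = 36.2 m/s

36.2 m/s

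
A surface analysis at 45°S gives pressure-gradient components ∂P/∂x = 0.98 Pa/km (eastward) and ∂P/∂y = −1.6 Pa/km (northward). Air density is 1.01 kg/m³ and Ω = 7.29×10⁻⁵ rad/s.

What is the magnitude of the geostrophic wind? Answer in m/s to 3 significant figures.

Coriolis parameter at 45°S:
f = 2Ω sin φ = 2 × 7.29×10⁻⁵ × sin 45° = 1.03×10⁻⁴ s⁻¹
In the Southern Hemisphere f is negative: f = −1.03×10⁻⁴ s⁻¹.
Component geostrophic relations (x east, y north):
u_g = −(1/(fρ)) ∂P/∂y,  v_g = (1/(fρ)) ∂P/∂x
u_g = −(−1.6×10⁻³)/(−1.03×10⁻⁴ × 1.01) = −15.4 m/s;  v_g = (0.98×10⁻³)/(−1.03×10⁻⁴ × 1.01) = −9.41 m/s
|V_g| = √(u_g² + v_g²) = 18.0 m/s

18.0 m/s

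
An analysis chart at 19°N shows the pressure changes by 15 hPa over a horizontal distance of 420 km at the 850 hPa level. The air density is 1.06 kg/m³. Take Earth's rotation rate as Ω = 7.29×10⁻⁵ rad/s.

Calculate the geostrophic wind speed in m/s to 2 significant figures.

71 m/s

Coriolis parameter at 19°N:
f = 2Ω sin φ = 2 × 7.29×10⁻⁵ × sin 19° = 4.75×10⁻⁵ s⁻¹
Pressure gradient: |∂P/∂n| = 1500 Pa / 420000 m = 3.57×10⁻³ Pa/m
Geostrophic balance (pressure-gradient force = Coriolis force):
V_g = (1/(fρ)) |∂P/∂n| = 3.57×10⁻³ / (4.75×10⁻⁵ × 1.06) = 71.0 m/s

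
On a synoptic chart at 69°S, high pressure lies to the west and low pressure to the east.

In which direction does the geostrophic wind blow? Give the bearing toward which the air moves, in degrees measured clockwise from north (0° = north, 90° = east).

The pressure-gradient force points toward the east (bearing 090°).
Geostrophic balance: in the Southern Hemisphere the Coriolis force deflects motion to the left, so the geostrophic wind blows 90° to the left of the pressure-gradient force (low pressure on the right).
Rotating 090° by 90° counterclockwise gives 000° — the wind blows toward the north.

000°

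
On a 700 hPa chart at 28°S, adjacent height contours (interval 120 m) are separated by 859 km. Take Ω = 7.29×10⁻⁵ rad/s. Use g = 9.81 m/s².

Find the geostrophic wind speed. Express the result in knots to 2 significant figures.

39 knots

Coriolis parameter at 28°S:
f = 2Ω sin φ = 2 × 7.29×10⁻⁵ × sin 28° = 6.84×10⁻⁵ s⁻¹
Height gradient: |∂Z/∂n| = 120 m / 859000 m = 1.40×10⁻⁴
On a pressure surface, geostrophic balance gives V_g = (g/f)|∂Z/∂n|:
V_g = 9.81 × 1.40×10⁻⁴ / 6.84×10⁻⁵ = 20.0 m/s
Converting: 20.0 m/s × 1.944 = 39 knots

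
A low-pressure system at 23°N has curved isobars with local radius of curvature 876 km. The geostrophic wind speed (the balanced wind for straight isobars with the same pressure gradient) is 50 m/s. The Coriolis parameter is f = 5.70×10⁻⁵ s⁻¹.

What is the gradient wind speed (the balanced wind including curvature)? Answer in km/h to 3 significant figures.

Around a low, centrifugal force acts outward with Coriolis, so pressure-gradient force balances both:
(1/ρ)|∂P/∂n| = fV + V²/R  →  V² + fR·V − fR·V_g = 0
With fR = 5.70×10⁻⁵ × 876×10³ m = 49.9 m/s:
V = [−fR + √((fR)² + 4 fR V_g)]/2 = [−49.9 + √(49.9² + 4×49.9×50)]/2 = 30.9 m/s
Subgeostrophic (V < V_g = 50 m/s), as expected around a low.
Converting: 30.9 m/s × 3.6 = 111 km/h

111 km/h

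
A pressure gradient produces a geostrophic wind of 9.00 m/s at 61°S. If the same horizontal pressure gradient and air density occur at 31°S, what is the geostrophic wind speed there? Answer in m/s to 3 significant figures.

15.3 m/s

With the same pressure gradient and density, V_g ∝ 1/f ∝ 1/sin φ.
V₂ = V₁ · sin φ₁ / sin φ₂ = 9.00 × sin 61° / sin 31°
V₂ = 9.00 × 0.8746/0.5150 = 15.3 m/s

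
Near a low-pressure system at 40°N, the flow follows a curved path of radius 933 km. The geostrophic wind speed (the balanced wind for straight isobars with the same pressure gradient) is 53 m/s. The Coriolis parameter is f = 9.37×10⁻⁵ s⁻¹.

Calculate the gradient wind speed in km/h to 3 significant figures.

Around a low, centrifugal force acts outward with Coriolis, so pressure-gradient force balances both:
(1/ρ)|∂P/∂n| = fV + V²/R  →  V² + fR·V − fR·V_g = 0
With fR = 9.37×10⁻⁵ × 933×10³ m = 87.4 m/s:
V = [−fR + √((fR)² + 4 fR V_g)]/2 = [−87.4 + √(87.4² + 4×87.4×53)]/2 = 37.2 m/s
Subgeostrophic (V < V_g = 53 m/s), as expected around a low.
Converting: 37.2 m/s × 3.6 = 134 km/h

134 km/h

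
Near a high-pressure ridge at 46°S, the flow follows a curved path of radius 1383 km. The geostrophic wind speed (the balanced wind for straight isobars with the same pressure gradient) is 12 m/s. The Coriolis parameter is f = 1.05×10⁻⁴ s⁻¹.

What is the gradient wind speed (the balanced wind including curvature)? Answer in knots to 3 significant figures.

25.7 knots

Around a high, pressure-gradient force acts outward with centrifugal, so Coriolis balances both:
fV = (1/ρ)|∂P/∂n| + V²/R  →  V² − fR·V + fR·V_g = 0
With fR = 1.05×10⁻⁴ × 1383×10³ m = 145 m/s:
V = [fR − √((fR)² − 4 fR V_g)]/2 = [145 − √(145² − 4×145×12)]/2 = 13.2 m/s
Supergeostrophic (V > V_g = 12 m/s), as expected around a high.
Converting: 13.2 m/s × 1.944 = 25.7 knots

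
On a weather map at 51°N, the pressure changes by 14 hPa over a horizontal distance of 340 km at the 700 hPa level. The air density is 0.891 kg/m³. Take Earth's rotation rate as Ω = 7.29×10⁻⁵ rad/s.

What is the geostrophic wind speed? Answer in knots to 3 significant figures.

79.3 knots

Coriolis parameter at 51°N:
f = 2Ω sin φ = 2 × 7.29×10⁻⁵ × sin 51° = 1.13×10⁻⁴ s⁻¹
Pressure gradient: |∂P/∂n| = 1400 Pa / 340000 m = 4.12×10⁻³ Pa/m
Geostrophic balance (pressure-gradient force = Coriolis force):
V_g = (1/(fρ)) |∂P/∂n| = 4.12×10⁻³ / (1.13×10⁻⁴ × 0.891) = 40.8 m/s
Converting: 40.8 m/s × 1.944 = 79.3 knots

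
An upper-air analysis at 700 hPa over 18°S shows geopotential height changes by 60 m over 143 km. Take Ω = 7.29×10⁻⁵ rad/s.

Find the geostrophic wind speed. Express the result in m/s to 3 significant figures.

91.4 m/s

Coriolis parameter at 18°S:
f = 2Ω sin φ = 2 × 7.29×10⁻⁵ × sin 18° = 4.51×10⁻⁵ s⁻¹
Height gradient: |∂Z/∂n| = 60 m / 143000 m = 4.20×10⁻⁴
On a pressure surface, geostrophic balance gives V_g = (g/f)|∂Z/∂n|:
V_g = 9.81 × 4.20×10⁻⁴ / 4.51×10⁻⁵ = 91.4 m/s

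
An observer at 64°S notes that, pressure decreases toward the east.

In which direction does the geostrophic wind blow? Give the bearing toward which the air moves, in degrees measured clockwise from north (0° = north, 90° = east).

The pressure-gradient force points toward the east (bearing 090°).
Geostrophic balance: in the Southern Hemisphere the Coriolis force deflects motion to the left, so the geostrophic wind blows 90° to the left of the pressure-gradient force (low pressure on the right).
Rotating 090° by 90° counterclockwise gives 000° — the wind blows toward the north.

000°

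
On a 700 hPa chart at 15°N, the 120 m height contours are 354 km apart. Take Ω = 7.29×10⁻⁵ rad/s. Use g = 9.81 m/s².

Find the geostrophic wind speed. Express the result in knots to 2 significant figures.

Coriolis parameter at 15°N:
f = 2Ω sin φ = 2 × 7.29×10⁻⁵ × sin 15° = 3.77×10⁻⁵ s⁻¹
Height gradient: |∂Z/∂n| = 120 m / 354000 m = 3.39×10⁻⁴
On a pressure surface, geostrophic balance gives V_g = (g/f)|∂Z/∂n|:
V_g = 9.81 × 3.39×10⁻⁴ / 3.77×10⁻⁵ = 88.1 m/s
Converting: 88.1 m/s × 1.944 = 170 knots

170 knots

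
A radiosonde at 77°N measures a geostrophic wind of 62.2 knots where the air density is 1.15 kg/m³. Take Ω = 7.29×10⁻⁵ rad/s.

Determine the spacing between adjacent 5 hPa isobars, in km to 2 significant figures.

Coriolis parameter at 77°N:
f = 2Ω sin φ = 2 × 7.29×10⁻⁵ × sin 77° = 1.42×10⁻⁴ s⁻¹
Wind speed in SI: 62.2 knots = 32.0 m/s
Geostrophic balance rearranged: |∂P/∂n| = f ρ V_g
|∂P/∂n| = 1.42×10⁻⁴ × 1.15 × 32.0 = 5.23×10⁻³ Pa/m
Isobar spacing: Δn = ΔP/|∂P/∂n| = 500 Pa / 5.23×10⁻³ Pa/m = 95645 m ≈ 96 km

96 km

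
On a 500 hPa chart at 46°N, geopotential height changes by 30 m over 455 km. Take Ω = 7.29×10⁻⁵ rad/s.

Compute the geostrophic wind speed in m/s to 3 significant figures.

6.17 m/s

Coriolis parameter at 46°N:
f = 2Ω sin φ = 2 × 7.29×10⁻⁵ × sin 46° = 1.05×10⁻⁴ s⁻¹
Height gradient: |∂Z/∂n| = 30 m / 455000 m = 6.59×10⁻⁵
On a pressure surface, geostrophic balance gives V_g = (g/f)|∂Z/∂n|:
V_g = 9.81 × 6.59×10⁻⁵ / 1.05×10⁻⁴ = 6.17 m/s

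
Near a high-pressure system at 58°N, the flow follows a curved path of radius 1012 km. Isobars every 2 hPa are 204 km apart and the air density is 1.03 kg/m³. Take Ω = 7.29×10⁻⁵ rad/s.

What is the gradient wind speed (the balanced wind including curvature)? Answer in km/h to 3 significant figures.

Coriolis parameter at 58°N:
f = 2Ω sin φ = 2 × 7.29×10⁻⁵ × sin 58° = 1.24×10⁻⁴ s⁻¹
Pressure gradient: |∂P/∂n| = 200 Pa / 204000 m = 9.80×10⁻⁴ Pa/m
Geostrophic speed: V_g = |∂P/∂n|/(fρ) = 9.80×10⁻⁴/(1.24×10⁻⁴ × 1.03) = 7.70 m/s
Around a high, pressure-gradient force acts outward with centrifugal, so Coriolis balances both:
fV = (1/ρ)|∂P/∂n| + V²/R  →  V² − fR·V + fR·V_g = 0
With fR = 1.24×10⁻⁴ × 1012×10³ m = 125 m/s:
V = [fR − √((fR)² − 4 fR V_g)]/2 = [125 − √(125² − 4×125×7.7)]/2 = 8.24 m/s
Supergeostrophic (V > V_g = 7.7 m/s), as expected around a high.
Converting: 8.24 m/s × 3.6 = 29.7 km/h

29.7 km/h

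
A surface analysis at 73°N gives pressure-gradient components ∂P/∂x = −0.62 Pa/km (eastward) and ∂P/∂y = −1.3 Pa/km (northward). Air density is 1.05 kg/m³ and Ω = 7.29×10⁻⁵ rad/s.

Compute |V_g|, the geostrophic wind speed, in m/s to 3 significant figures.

Coriolis parameter at 73°N:
f = 2Ω sin φ = 2 × 7.29×10⁻⁵ × sin 73° = 1.39×10⁻⁴ s⁻¹
Component geostrophic relations (x east, y north):
u_g = −(1/(fρ)) ∂P/∂y,  v_g = (1/(fρ)) ∂P/∂x
u_g = −(−1.3×10⁻³)/(1.39×10⁻⁴ × 1.05) = 8.88 m/s;  v_g = (−0.62×10⁻³)/(1.39×10⁻⁴ × 1.05) = −4.23 m/s
|V_g| = √(u_g² + v_g²) = 9.84 m/s

9.84 m/s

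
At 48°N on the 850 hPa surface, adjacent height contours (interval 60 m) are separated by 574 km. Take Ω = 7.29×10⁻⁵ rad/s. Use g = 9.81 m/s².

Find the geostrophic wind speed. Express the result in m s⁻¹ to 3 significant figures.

Coriolis parameter at 48°N:
f = 2Ω sin φ = 2 × 7.29×10⁻⁵ × sin 48° = 1.08×10⁻⁴ s⁻¹
Height gradient: |∂Z/∂n| = 60 m / 574000 m = 1.05×10⁻⁴
On a pressure surface, geostrophic balance gives V_g = (g/f)|∂Z/∂n|:
V_g = 9.81 × 1.05×10⁻⁴ / 1.08×10⁻⁴ = 9.46 m/s

9.46 m s⁻¹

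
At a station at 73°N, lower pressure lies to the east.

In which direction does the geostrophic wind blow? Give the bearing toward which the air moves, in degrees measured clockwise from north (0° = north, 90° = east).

180°

The pressure-gradient force points toward the east (bearing 090°).
Geostrophic balance: in the Northern Hemisphere the Coriolis force deflects motion to the right, so the geostrophic wind blows 90° to the right of the pressure-gradient force (low pressure on the left).
Rotating 090° by 90° clockwise gives 180° — the wind blows toward the south.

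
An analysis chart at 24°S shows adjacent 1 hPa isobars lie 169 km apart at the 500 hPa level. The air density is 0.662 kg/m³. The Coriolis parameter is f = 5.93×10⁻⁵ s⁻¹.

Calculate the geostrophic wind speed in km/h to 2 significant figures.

54 km/h

Pressure gradient: |∂P/∂n| = 100 Pa / 169000 m = 5.92×10⁻⁴ Pa/m
Geostrophic balance (pressure-gradient force = Coriolis force):
V_g = (1/(fρ)) |∂P/∂n| = 5.92×10⁻⁴ / (5.93×10⁻⁵ × 0.662) = 15.1 m/s
Converting: 15.1 m/s × 3.6 = 54 km/h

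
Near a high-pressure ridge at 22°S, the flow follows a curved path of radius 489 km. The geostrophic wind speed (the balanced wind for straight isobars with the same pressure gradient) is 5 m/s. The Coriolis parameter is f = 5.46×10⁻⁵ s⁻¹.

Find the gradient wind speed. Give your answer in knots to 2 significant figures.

13 knots

Around a high, pressure-gradient force acts outward with centrifugal, so Coriolis balances both:
fV = (1/ρ)|∂P/∂n| + V²/R  →  V² − fR·V + fR·V_g = 0
With fR = 5.46×10⁻⁵ × 489×10³ m = 26.7 m/s:
V = [fR − √((fR)² − 4 fR V_g)]/2 = [26.7 − √(26.7² − 4×26.7×5)]/2 = 6.66 m/s
Supergeostrophic (V > V_g = 5 m/s), as expected around a high.
Converting: 6.66 m/s × 1.944 = 13 knots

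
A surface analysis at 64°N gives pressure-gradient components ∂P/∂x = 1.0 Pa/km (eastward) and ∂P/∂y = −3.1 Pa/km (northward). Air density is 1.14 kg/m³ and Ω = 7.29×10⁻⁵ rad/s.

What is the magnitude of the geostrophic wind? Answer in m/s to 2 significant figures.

22 m/s

Coriolis parameter at 64°N:
f = 2Ω sin φ = 2 × 7.29×10⁻⁵ × sin 64° = 1.31×10⁻⁴ s⁻¹
Component geostrophic relations (x east, y north):
u_g = −(1/(fρ)) ∂P/∂y,  v_g = (1/(fρ)) ∂P/∂x
u_g = −(−3.1×10⁻³)/(1.31×10⁻⁴ × 1.14) = 20.8 m/s;  v_g = (1.0×10⁻³)/(1.31×10⁻⁴ × 1.14) = 6.69 m/s
|V_g| = √(u_g² + v_g²) = 21.8 m/s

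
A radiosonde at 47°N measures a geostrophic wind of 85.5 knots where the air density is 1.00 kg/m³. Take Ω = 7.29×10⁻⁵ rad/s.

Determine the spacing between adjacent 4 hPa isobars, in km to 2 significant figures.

85 km

Coriolis parameter at 47°N:
f = 2Ω sin φ = 2 × 7.29×10⁻⁵ × sin 47° = 1.07×10⁻⁴ s⁻¹
Wind speed in SI: 85.5 knots = 44.0 m/s
Geostrophic balance rearranged: |∂P/∂n| = f ρ V_g
|∂P/∂n| = 1.07×10⁻⁴ × 1.00 × 44.0 = 4.69×10⁻³ Pa/m
Isobar spacing: Δn = ΔP/|∂P/∂n| = 400 Pa / 4.69×10⁻³ Pa/m = 85285 m ≈ 85 km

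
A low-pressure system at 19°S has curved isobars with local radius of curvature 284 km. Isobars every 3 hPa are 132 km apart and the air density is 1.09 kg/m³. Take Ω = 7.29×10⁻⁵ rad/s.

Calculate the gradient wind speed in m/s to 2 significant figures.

19 m/s

Coriolis parameter at 19°S:
f = 2Ω sin φ = 2 × 7.29×10⁻⁵ × sin 19° = 4.75×10⁻⁵ s⁻¹
Pressure gradient: |∂P/∂n| = 300 Pa / 132000 m = 2.27×10⁻³ Pa/m
Geostrophic speed: V_g = |∂P/∂n|/(fρ) = 2.27×10⁻³/(4.75×10⁻⁵ × 1.09) = 43.9 m/s
Around a low, centrifugal force acts outward with Coriolis, so pressure-gradient force balances both:
(1/ρ)|∂P/∂n| = fV + V²/R  →  V² + fR·V − fR·V_g = 0
With fR = 4.75×10⁻⁵ × 284×10³ m = 13.5 m/s:
V = [−fR + √((fR)² + 4 fR V_g)]/2 = [−13.5 + √(13.5² + 4×13.5×43.9)]/2 = 18.5 m/s
Subgeostrophic (V < V_g = 43.9 m/s), as expected around a low.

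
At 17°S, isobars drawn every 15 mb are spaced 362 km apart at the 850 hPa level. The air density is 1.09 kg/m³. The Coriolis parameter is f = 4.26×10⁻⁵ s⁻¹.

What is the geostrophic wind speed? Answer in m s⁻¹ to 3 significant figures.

89.2 m s⁻¹

Pressure gradient: |∂P/∂n| = 1500 Pa / 362000 m = 4.14×10⁻³ Pa/m
Geostrophic balance (pressure-gradient force = Coriolis force):
V_g = (1/(fρ)) |∂P/∂n| = 4.14×10⁻³ / (4.26×10⁻⁵ × 1.09) = 89.2 m/s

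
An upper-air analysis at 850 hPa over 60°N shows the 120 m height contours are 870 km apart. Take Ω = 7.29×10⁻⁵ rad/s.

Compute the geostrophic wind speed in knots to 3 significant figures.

Coriolis parameter at 60°N:
f = 2Ω sin φ = 2 × 7.29×10⁻⁵ × sin 60° = 1.26×10⁻⁴ s⁻¹
Height gradient: |∂Z/∂n| = 120 m / 870000 m = 1.38×10⁻⁴
On a pressure surface, geostrophic balance gives V_g = (g/f)|∂Z/∂n|:
V_g = 9.81 × 1.38×10⁻⁴ / 1.26×10⁻⁴ = 10.7 m/s
Converting: 10.7 m/s × 1.944 = 20.8 knots

20.8 knots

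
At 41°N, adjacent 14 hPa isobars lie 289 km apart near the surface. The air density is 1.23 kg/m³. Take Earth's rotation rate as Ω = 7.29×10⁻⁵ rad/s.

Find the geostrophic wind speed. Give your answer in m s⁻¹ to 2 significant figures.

Coriolis parameter at 41°N:
f = 2Ω sin φ = 2 × 7.29×10⁻⁵ × sin 41° = 9.57×10⁻⁵ s⁻¹
Pressure gradient: |∂P/∂n| = 1400 Pa / 289000 m = 4.84×10⁻³ Pa/m
Geostrophic balance (pressure-gradient force = Coriolis force):
V_g = (1/(fρ)) |∂P/∂n| = 4.84×10⁻³ / (9.57×10⁻⁵ × 1.23) = 41.2 m/s

41 m s⁻¹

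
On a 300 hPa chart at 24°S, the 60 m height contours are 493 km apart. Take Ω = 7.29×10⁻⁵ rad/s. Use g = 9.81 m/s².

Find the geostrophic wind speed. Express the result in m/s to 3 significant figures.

Coriolis parameter at 24°S:
f = 2Ω sin φ = 2 × 7.29×10⁻⁵ × sin 24° = 5.93×10⁻⁵ s⁻¹
Height gradient: |∂Z/∂n| = 60 m / 493000 m = 1.22×10⁻⁴
On a pressure surface, geostrophic balance gives V_g = (g/f)|∂Z/∂n|:
V_g = 9.81 × 1.22×10⁻⁴ / 5.93×10⁻⁵ = 20.1 m/s

20.1 m/s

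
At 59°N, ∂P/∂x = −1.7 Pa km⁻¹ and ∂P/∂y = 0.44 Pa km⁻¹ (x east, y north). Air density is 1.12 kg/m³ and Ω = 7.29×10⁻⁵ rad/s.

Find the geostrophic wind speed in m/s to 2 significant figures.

13 m/s

Coriolis parameter at 59°N:
f = 2Ω sin φ = 2 × 7.29×10⁻⁵ × sin 59° = 1.25×10⁻⁴ s⁻¹
Component geostrophic relations (x east, y north):
u_g = −(1/(fρ)) ∂P/∂y,  v_g = (1/(fρ)) ∂P/∂x
u_g = −(0.44×10⁻³)/(1.25×10⁻⁴ × 1.12) = −3.14 m/s;  v_g = (−1.7×10⁻³)/(1.25×10⁻⁴ × 1.12) = −12.1 m/s
|V_g| = √(u_g² + v_g²) = 12.5 m/s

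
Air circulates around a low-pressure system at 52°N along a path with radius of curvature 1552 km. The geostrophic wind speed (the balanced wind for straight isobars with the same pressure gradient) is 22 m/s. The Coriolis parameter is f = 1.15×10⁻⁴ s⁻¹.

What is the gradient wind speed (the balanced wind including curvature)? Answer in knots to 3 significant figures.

Around a low, centrifugal force acts outward with Coriolis, so pressure-gradient force balances both:
(1/ρ)|∂P/∂n| = fV + V²/R  →  V² + fR·V − fR·V_g = 0
With fR = 1.15×10⁻⁴ × 1552×10³ m = 178 m/s:
V = [−fR + √((fR)² + 4 fR V_g)]/2 = [−178 + √(178² + 4×178×22)]/2 = 19.8 m/s
Subgeostrophic (V < V_g = 22 m/s), as expected around a low.
Converting: 19.8 m/s × 1.944 = 38.5 knots

38.5 knots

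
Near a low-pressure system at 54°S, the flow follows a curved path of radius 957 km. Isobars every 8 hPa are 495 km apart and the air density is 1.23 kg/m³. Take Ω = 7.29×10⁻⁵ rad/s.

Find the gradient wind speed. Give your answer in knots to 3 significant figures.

Coriolis parameter at 54°S:
f = 2Ω sin φ = 2 × 7.29×10⁻⁵ × sin 54° = 1.18×10⁻⁴ s⁻¹
Pressure gradient: |∂P/∂n| = 800 Pa / 495000 m = 1.62×10⁻³ Pa/m
Geostrophic speed: V_g = |∂P/∂n|/(fρ) = 1.62×10⁻³/(1.18×10⁻⁴ × 1.23) = 11.1 m/s
Around a low, centrifugal force acts outward with Coriolis, so pressure-gradient force balances both:
(1/ρ)|∂P/∂n| = fV + V²/R  →  V² + fR·V − fR·V_g = 0
With fR = 1.18×10⁻⁴ × 957×10³ m = 113 m/s:
V = [−fR + √((fR)² + 4 fR V_g)]/2 = [−113 + √(113² + 4×113×11.1)]/2 = 10.2 m/s
Subgeostrophic (V < V_g = 11.1 m/s), as expected around a low.
Converting: 10.2 m/s × 1.944 = 19.9 knots

19.9 knots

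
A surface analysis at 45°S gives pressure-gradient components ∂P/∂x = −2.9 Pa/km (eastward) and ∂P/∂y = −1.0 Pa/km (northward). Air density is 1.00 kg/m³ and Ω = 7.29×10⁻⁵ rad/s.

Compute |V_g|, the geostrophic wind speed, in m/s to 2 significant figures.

Coriolis parameter at 45°S:
f = 2Ω sin φ = 2 × 7.29×10⁻⁵ × sin 45° = 1.03×10⁻⁴ s⁻¹
In the Southern Hemisphere f is negative: f = −1.03×10⁻⁴ s⁻¹.
Component geostrophic relations (x east, y north):
u_g = −(1/(fρ)) ∂P/∂y,  v_g = (1/(fρ)) ∂P/∂x
u_g = −(−1.0×10⁻³)/(−1.03×10⁻⁴ × 1.00) = −9.70 m/s;  v_g = (−2.9×10⁻³)/(−1.03×10⁻⁴ × 1.00) = 28.1 m/s
|V_g| = √(u_g² + v_g²) = 29.8 m/s

30 m/s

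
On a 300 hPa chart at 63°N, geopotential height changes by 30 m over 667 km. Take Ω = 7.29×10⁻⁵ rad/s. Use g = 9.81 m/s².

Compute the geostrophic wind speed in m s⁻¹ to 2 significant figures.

3.4 m s⁻¹

Coriolis parameter at 63°N:
f = 2Ω sin φ = 2 × 7.29×10⁻⁵ × sin 63° = 1.30×10⁻⁴ s⁻¹
Height gradient: |∂Z/∂n| = 30 m / 667000 m = 4.50×10⁻⁵
On a pressure surface, geostrophic balance gives V_g = (g/f)|∂Z/∂n|:
V_g = 9.81 × 4.50×10⁻⁵ / 1.30×10⁻⁴ = 3.40 m/s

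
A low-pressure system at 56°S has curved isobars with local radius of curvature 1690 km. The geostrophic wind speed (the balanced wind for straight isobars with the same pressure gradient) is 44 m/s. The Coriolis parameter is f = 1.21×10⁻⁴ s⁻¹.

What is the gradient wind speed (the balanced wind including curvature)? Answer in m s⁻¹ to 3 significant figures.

Around a low, centrifugal force acts outward with Coriolis, so pressure-gradient force balances both:
(1/ρ)|∂P/∂n| = fV + V²/R  →  V² + fR·V − fR·V_g = 0
With fR = 1.21×10⁻⁴ × 1690×10³ m = 204 m/s:
V = [−fR + √((fR)² + 4 fR V_g)]/2 = [−204 + √(204² + 4×204×44)]/2 = 37.2 m/s
Subgeostrophic (V < V_g = 44 m/s), as expected around a low.

37.2 m s⁻¹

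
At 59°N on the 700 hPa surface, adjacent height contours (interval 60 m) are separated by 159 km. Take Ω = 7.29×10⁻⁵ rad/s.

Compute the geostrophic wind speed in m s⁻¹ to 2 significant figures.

Coriolis parameter at 59°N:
f = 2Ω sin φ = 2 × 7.29×10⁻⁵ × sin 59° = 1.25×10⁻⁴ s⁻¹
Height gradient: |∂Z/∂n| = 60 m / 159000 m = 3.77×10⁻⁴
On a pressure surface, geostrophic balance gives V_g = (g/f)|∂Z/∂n|:
V_g = 9.81 × 3.77×10⁻⁴ / 1.25×10⁻⁴ = 29.6 m/s

30 m s⁻¹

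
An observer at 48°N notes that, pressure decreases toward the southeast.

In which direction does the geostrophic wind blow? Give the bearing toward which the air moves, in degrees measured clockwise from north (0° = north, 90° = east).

The pressure-gradient force points toward the southeast (bearing 135°).
Geostrophic balance: in the Northern Hemisphere the Coriolis force deflects motion to the right, so the geostrophic wind blows 90° to the right of the pressure-gradient force (low pressure on the left).
Rotating 135° by 90° clockwise gives 225° — the wind blows toward the southwest.

225°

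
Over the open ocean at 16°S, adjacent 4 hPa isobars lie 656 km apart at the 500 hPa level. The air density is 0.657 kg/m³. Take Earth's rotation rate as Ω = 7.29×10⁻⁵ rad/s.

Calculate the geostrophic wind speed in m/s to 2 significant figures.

Coriolis parameter at 16°S:
f = 2Ω sin φ = 2 × 7.29×10⁻⁵ × sin 16° = 4.02×10⁻⁵ s⁻¹
Pressure gradient: |∂P/∂n| = 400 Pa / 656000 m = 6.10×10⁻⁴ Pa/m
Geostrophic balance (pressure-gradient force = Coriolis force):
V_g = (1/(fρ)) |∂P/∂n| = 6.10×10⁻⁴ / (4.02×10⁻⁵ × 0.657) = 23.1 m/s

23 m/s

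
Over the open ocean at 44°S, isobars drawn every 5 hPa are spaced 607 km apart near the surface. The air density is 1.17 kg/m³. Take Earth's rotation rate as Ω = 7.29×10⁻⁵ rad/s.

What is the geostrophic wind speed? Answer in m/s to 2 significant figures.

Coriolis parameter at 44°S:
f = 2Ω sin φ = 2 × 7.29×10⁻⁵ × sin 44° = 1.01×10⁻⁴ s⁻¹
Pressure gradient: |∂P/∂n| = 500 Pa / 607000 m = 8.24×10⁻⁴ Pa/m
Geostrophic balance (pressure-gradient force = Coriolis force):
V_g = (1/(fρ)) |∂P/∂n| = 8.24×10⁻⁴ / (1.01×10⁻⁴ × 1.17) = 6.95 m/s

7.0 m/s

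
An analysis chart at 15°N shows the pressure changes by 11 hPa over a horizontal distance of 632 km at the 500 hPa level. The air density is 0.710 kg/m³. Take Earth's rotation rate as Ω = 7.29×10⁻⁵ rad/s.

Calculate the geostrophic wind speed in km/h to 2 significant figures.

Coriolis parameter at 15°N:
f = 2Ω sin φ = 2 × 7.29×10⁻⁵ × sin 15° = 3.77×10⁻⁵ s⁻¹
Pressure gradient: |∂P/∂n| = 1100 Pa / 632000 m = 1.74×10⁻³ Pa/m
Geostrophic balance (pressure-gradient force = Coriolis force):
V_g = (1/(fρ)) |∂P/∂n| = 1.74×10⁻³ / (3.77×10⁻⁵ × 0.710) = 65.0 m/s
Converting: 65.0 m/s × 3.6 = 230 km/h

230 km/h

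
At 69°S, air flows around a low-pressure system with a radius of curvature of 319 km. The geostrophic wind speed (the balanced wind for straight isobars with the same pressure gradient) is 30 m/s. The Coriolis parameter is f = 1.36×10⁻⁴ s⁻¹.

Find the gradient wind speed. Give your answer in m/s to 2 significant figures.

Around a low, centrifugal force acts outward with Coriolis, so pressure-gradient force balances both:
(1/ρ)|∂P/∂n| = fV + V²/R  →  V² + fR·V − fR·V_g = 0
With fR = 1.36×10⁻⁴ × 319×10³ m = 43.4 m/s:
V = [−fR + √((fR)² + 4 fR V_g)]/2 = [−43.4 + √(43.4² + 4×43.4×30)]/2 = 20.4 m/s
Subgeostrophic (V < V_g = 30 m/s), as expected around a low.

20 m/s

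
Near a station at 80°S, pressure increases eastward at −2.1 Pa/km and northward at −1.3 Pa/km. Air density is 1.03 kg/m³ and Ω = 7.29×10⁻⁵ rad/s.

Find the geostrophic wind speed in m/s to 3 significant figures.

16.7 m/s

Coriolis parameter at 80°S:
f = 2Ω sin φ = 2 × 7.29×10⁻⁵ × sin 80° = 1.44×10⁻⁴ s⁻¹
In the Southern Hemisphere f is negative: f = −1.44×10⁻⁴ s⁻¹.
Component geostrophic relations (x east, y north):
u_g = −(1/(fρ)) ∂P/∂y,  v_g = (1/(fρ)) ∂P/∂x
u_g = −(−1.3×10⁻³)/(−1.44×10⁻⁴ × 1.03) = −8.79 m/s;  v_g = (−2.1×10⁻³)/(−1.44×10⁻⁴ × 1.03) = 14.2 m/s
|V_g| = √(u_g² + v_g²) = 16.7 m/s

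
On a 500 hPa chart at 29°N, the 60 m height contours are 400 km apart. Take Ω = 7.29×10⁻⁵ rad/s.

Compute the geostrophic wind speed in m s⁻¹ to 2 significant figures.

21 m s⁻¹

Coriolis parameter at 29°N:
f = 2Ω sin φ = 2 × 7.29×10⁻⁵ × sin 29° = 7.07×10⁻⁵ s⁻¹
Height gradient: |∂Z/∂n| = 60 m / 400000 m = 1.50×10⁻⁴
On a pressure surface, geostrophic balance gives V_g = (g/f)|∂Z/∂n|:
V_g = 9.81 × 1.50×10⁻⁴ / 7.07×10⁻⁵ = 20.8 m/s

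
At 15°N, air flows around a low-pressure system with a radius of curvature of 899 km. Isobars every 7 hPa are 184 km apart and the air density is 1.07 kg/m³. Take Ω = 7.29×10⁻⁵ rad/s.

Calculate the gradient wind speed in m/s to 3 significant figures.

Coriolis parameter at 15°N:
f = 2Ω sin φ = 2 × 7.29×10⁻⁵ × sin 15° = 3.77×10⁻⁵ s⁻¹
Pressure gradient: |∂P/∂n| = 700 Pa / 184000 m = 3.80×10⁻³ Pa/m
Geostrophic speed: V_g = |∂P/∂n|/(fρ) = 3.80×10⁻³/(3.77×10⁻⁵ × 1.07) = 94.2 m/s
Around a low, centrifugal force acts outward with Coriolis, so pressure-gradient force balances both:
(1/ρ)|∂P/∂n| = fV + V²/R  →  V² + fR·V − fR·V_g = 0
With fR = 3.77×10⁻⁵ × 899×10³ m = 33.9 m/s:
V = [−fR + √((fR)² + 4 fR V_g)]/2 = [−33.9 + √(33.9² + 4×33.9×94.2)]/2 = 42.1 m/s
Subgeostrophic (V < V_g = 94.2 m/s), as expected around a low.

42.1 m/s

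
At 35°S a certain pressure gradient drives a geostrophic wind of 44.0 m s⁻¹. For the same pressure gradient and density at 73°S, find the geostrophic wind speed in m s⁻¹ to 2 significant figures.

26 m s⁻¹

With the same pressure gradient and density, V_g ∝ 1/f ∝ 1/sin φ.
V₂ = V₁ · sin φ₁ / sin φ₂ = 44.0 × sin 35° / sin 73°
V₂ = 44.0 × 0.5736/0.9563 = 26 m s⁻¹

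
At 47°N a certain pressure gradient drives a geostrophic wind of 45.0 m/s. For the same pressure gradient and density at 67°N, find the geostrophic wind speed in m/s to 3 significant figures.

35.8 m/s

With the same pressure gradient and density, V_g ∝ 1/f ∝ 1/sin φ.
V₂ = V₁ · sin φ₁ / sin φ₂ = 45.0 × sin 47° / sin 67°
V₂ = 45.0 × 0.7314/0.9205 = 35.8 m/s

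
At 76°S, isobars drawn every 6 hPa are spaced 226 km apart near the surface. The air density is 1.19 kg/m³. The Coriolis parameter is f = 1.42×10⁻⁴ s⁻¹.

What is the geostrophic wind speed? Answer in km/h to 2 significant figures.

Pressure gradient: |∂P/∂n| = 600 Pa / 226000 m = 2.65×10⁻³ Pa/m
Geostrophic balance (pressure-gradient force = Coriolis force):
V_g = (1/(fρ)) |∂P/∂n| = 2.65×10⁻³ / (1.42×10⁻⁴ × 1.19) = 15.7 m/s
Converting: 15.7 m/s × 3.6 = 57 km/h

57 km/h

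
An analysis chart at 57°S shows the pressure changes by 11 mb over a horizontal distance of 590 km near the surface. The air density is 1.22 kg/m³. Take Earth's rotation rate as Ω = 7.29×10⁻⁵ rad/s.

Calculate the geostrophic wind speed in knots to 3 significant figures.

Coriolis parameter at 57°S:
f = 2Ω sin φ = 2 × 7.29×10⁻⁵ × sin 57° = 1.22×10⁻⁴ s⁻¹
Pressure gradient: |∂P/∂n| = 1100 Pa / 590000 m = 1.86×10⁻³ Pa/m
Geostrophic balance (pressure-gradient force = Coriolis force):
V_g = (1/(fρ)) |∂P/∂n| = 1.86×10⁻³ / (1.22×10⁻⁴ × 1.22) = 12.5 m/s
Converting: 12.5 m/s × 1.944 = 24.3 knots

24.3 knots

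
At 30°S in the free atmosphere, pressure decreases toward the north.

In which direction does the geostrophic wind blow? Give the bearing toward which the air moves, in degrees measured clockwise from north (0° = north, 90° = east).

The pressure-gradient force points toward the north (bearing 000°).
Geostrophic balance: in the Southern Hemisphere the Coriolis force deflects motion to the left, so the geostrophic wind blows 90° to the left of the pressure-gradient force (low pressure on the right).
Rotating 000° by 90° counterclockwise gives 270° — the wind blows toward the west.

270°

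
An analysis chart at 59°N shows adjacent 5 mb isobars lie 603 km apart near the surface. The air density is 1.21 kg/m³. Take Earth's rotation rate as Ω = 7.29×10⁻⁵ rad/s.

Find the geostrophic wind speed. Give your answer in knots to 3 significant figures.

Coriolis parameter at 59°N:
f = 2Ω sin φ = 2 × 7.29×10⁻⁵ × sin 59° = 1.25×10⁻⁴ s⁻¹
Pressure gradient: |∂P/∂n| = 500 Pa / 603000 m = 8.29×10⁻⁴ Pa/m
Geostrophic balance (pressure-gradient force = Coriolis force):
V_g = (1/(fρ)) |∂P/∂n| = 8.29×10⁻⁴ / (1.25×10⁻⁴ × 1.21) = 5.48 m/s
Converting: 5.48 m/s × 1.944 = 10.7 knots

10.7 knots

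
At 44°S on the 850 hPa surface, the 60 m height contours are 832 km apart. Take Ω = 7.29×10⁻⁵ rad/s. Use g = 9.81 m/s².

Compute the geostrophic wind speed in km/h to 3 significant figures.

Coriolis parameter at 44°S:
f = 2Ω sin φ = 2 × 7.29×10⁻⁵ × sin 44° = 1.01×10⁻⁴ s⁻¹
Height gradient: |∂Z/∂n| = 60 m / 832000 m = 7.21×10⁻⁵
On a pressure surface, geostrophic balance gives V_g = (g/f)|∂Z/∂n|:
V_g = 9.81 × 7.21×10⁻⁵ / 1.01×10⁻⁴ = 6.99 m/s
Converting: 6.99 m/s × 3.6 = 25.1 km/h

25.1 km/h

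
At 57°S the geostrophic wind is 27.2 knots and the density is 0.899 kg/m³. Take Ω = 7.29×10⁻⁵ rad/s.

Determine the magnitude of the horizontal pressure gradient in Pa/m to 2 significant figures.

1.5×10⁻³ Pa/m

Coriolis parameter at 57°S:
f = 2Ω sin φ = 2 × 7.29×10⁻⁵ × sin 57° = 1.22×10⁻⁴ s⁻¹
Wind speed in SI: 27.2 knots = 14.0 m/s
Geostrophic balance rearranged: |∂P/∂n| = f ρ V_g
|∂P/∂n| = 1.22×10⁻⁴ × 0.899 × 14.0 = 1.54×10⁻³ Pa/m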